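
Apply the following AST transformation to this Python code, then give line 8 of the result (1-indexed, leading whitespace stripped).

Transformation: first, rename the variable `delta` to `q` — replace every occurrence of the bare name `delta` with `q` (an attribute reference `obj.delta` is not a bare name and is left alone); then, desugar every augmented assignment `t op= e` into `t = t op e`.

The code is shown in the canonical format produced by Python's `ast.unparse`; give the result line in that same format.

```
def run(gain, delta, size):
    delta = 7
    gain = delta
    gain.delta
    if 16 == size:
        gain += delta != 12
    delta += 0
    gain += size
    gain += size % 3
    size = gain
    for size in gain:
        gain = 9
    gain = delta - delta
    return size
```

Transformed code:
def run(gain, q, size):
    q = 7
    gain = q
    gain.delta
    if 16 == size:
        gain = gain + (q != 12)
    q = q + 0
    gain = gain + size
    gain = gain + size % 3
    size = gain
    for size in gain:
        gain = 9
    gain = q - q
    return size

gain = gain + size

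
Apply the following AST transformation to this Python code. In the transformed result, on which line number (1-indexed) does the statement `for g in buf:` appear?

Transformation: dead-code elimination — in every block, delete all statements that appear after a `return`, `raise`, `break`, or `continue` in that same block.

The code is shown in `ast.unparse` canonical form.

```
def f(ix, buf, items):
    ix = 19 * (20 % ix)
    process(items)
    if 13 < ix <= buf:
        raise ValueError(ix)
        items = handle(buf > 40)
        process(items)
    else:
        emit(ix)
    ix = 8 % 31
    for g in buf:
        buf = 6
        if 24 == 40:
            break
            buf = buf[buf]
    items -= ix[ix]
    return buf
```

9

Transformed code:
def f(ix, buf, items):
    ix = 19 * (20 % ix)
    process(items)
    if 13 < ix <= buf:
        raise ValueError(ix)
    else:
        emit(ix)
    ix = 8 % 31
    for g in buf:
        buf = 6
        if 24 == 40:
            break
    items -= ix[ix]
    return buf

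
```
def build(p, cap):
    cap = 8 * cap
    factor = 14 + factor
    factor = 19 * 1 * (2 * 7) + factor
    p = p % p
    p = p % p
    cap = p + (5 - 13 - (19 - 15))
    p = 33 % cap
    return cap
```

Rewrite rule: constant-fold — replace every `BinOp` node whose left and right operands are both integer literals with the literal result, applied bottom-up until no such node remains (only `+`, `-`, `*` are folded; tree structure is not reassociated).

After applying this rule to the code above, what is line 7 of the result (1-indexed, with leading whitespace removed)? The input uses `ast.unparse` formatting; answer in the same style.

Transformed code:
def build(p, cap):
    cap = 8 * cap
    factor = 14 + factor
    factor = 266 + factor
    p = p % p
    p = p % p
    cap = p + -12
    p = 33 % cap
    return cap

cap = p + -12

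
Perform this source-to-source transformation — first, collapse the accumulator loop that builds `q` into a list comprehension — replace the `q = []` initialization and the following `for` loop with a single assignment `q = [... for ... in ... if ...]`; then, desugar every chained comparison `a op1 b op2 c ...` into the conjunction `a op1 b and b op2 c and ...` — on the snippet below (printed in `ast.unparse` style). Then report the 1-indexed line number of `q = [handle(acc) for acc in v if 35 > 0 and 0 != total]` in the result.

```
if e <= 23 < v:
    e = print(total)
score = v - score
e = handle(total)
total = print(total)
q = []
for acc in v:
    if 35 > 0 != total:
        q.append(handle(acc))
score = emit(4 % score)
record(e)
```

Transformed code:
if e <= 23 and 23 < v:
    e = print(total)
score = v - score
e = handle(total)
total = print(total)
q = [handle(acc) for acc in v if 35 > 0 and 0 != total]
score = emit(4 % score)
record(e)

6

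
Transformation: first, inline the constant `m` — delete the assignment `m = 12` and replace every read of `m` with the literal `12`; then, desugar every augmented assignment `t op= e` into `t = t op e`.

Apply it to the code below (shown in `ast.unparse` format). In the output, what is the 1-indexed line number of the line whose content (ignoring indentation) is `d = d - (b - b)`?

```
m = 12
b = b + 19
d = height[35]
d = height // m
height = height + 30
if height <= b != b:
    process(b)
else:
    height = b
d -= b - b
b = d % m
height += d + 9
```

9

Transformed code:
b = b + 19
d = height[35]
d = height // 12
height = height + 30
if height <= b != b:
    process(b)
else:
    height = b
d = d - (b - b)
b = d % 12
height = height + (d + 9)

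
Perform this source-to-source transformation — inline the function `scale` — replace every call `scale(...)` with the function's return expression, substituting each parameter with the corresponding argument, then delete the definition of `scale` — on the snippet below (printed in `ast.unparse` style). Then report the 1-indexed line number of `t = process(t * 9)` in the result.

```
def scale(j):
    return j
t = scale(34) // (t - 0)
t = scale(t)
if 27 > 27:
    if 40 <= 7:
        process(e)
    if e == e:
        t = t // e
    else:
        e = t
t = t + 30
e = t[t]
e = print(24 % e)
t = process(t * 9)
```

13

Transformed code:
t = 34 // (t - 0)
t = t
if 27 > 27:
    if 40 <= 7:
        process(e)
    if e == e:
        t = t // e
    else:
        e = t
t = t + 30
e = t[t]
e = print(24 % e)
t = process(t * 9)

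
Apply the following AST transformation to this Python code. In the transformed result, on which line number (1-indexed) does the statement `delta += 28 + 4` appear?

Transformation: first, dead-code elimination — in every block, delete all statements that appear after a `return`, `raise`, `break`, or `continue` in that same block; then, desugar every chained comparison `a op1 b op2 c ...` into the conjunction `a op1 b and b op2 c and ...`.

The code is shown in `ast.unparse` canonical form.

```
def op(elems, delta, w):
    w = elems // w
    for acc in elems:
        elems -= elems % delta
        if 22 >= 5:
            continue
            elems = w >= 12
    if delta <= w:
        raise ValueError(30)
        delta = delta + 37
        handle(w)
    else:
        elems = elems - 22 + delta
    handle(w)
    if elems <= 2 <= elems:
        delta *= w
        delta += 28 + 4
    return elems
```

14

Transformed code:
def op(elems, delta, w):
    w = elems // w
    for acc in elems:
        elems -= elems % delta
        if 22 >= 5:
            continue
    if delta <= w:
        raise ValueError(30)
    else:
        elems = elems - 22 + delta
    handle(w)
    if elems <= 2 and 2 <= elems:
        delta *= w
        delta += 28 + 4
    return elems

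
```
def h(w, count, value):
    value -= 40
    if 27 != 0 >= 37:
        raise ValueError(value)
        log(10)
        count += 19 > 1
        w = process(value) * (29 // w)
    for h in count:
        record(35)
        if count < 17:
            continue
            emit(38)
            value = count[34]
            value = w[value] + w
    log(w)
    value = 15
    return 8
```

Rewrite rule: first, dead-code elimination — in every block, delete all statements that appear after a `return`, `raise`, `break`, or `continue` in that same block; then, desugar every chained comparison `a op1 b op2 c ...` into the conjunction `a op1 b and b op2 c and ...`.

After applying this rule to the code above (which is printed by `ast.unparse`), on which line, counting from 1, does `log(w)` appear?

9

Transformed code:
def h(w, count, value):
    value -= 40
    if 27 != 0 and 0 >= 37:
        raise ValueError(value)
    for h in count:
        record(35)
        if count < 17:
            continue
    log(w)
    value = 15
    return 8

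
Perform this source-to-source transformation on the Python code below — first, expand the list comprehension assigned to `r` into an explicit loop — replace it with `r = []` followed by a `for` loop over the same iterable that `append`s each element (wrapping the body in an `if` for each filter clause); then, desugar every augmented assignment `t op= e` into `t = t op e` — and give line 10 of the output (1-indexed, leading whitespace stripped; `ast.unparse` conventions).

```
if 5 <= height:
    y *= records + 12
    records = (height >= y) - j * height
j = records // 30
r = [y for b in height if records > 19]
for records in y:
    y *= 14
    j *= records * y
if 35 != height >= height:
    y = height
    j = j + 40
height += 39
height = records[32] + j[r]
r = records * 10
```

Transformed code:
if 5 <= height:
    y = y * (records + 12)
    records = (height >= y) - j * height
j = records // 30
r = []
for b in height:
    if records > 19:
        r.append(y)
for records in y:
    y = y * 14
    j = j * (records * y)
if 35 != height >= height:
    y = height
    j = j + 40
height = height + 39
height = records[32] + j[r]
r = records * 10

y = y * 14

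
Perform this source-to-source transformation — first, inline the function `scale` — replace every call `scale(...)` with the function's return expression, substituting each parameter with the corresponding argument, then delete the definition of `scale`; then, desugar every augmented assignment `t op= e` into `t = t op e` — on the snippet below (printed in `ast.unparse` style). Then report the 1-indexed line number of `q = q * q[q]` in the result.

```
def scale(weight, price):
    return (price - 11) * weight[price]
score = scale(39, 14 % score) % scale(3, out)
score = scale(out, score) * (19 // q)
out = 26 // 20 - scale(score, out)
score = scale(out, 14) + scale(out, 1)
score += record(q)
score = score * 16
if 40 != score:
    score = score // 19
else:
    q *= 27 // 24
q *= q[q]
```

Transformed code:
score = (14 % score - 11) * 39[14 % score] % ((out - 11) * 3[out])
score = (score - 11) * out[score] * (19 // q)
out = 26 // 20 - (out - 11) * score[out]
score = (14 - 11) * out[14] + (1 - 11) * out[1]
score = score + record(q)
score = score * 16
if 40 != score:
    score = score // 19
else:
    q = q * (27 // 24)
q = q * q[q]

11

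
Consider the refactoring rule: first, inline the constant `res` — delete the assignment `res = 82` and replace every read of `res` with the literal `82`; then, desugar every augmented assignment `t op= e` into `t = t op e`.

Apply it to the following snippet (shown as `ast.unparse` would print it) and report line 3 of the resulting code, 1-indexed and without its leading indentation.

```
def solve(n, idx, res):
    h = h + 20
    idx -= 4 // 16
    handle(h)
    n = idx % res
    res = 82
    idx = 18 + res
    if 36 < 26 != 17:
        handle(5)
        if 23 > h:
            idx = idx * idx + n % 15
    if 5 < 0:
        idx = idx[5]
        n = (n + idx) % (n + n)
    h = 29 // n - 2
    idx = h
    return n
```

Transformed code:
def solve(n, idx, res):
    h = h + 20
    idx = idx - 4 // 16
    handle(h)
    n = idx % 82
    idx = 18 + 82
    if 36 < 26 != 17:
        handle(5)
        if 23 > h:
            idx = idx * idx + n % 15
    if 5 < 0:
        idx = idx[5]
        n = (n + idx) % (n + n)
    h = 29 // n - 2
    idx = h
    return n

idx = idx - 4 // 16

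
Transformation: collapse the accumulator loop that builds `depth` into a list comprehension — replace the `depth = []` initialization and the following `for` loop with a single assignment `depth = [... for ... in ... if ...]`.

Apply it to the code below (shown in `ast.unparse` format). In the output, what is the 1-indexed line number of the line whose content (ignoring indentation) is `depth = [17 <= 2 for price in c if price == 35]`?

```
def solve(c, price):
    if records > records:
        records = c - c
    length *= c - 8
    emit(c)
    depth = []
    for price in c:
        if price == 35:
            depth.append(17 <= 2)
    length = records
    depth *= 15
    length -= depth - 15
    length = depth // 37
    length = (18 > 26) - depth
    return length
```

6

Transformed code:
def solve(c, price):
    if records > records:
        records = c - c
    length *= c - 8
    emit(c)
    depth = [17 <= 2 for price in c if price == 35]
    length = records
    depth *= 15
    length -= depth - 15
    length = depth // 37
    length = (18 > 26) - depth
    return length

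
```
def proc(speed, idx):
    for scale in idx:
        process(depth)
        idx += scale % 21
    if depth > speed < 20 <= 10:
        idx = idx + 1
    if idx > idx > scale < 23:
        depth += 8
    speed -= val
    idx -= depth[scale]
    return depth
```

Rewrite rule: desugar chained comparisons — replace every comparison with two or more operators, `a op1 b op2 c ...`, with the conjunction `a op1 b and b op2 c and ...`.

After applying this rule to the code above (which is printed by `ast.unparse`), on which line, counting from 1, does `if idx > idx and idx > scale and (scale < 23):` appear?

7

Transformed code:
def proc(speed, idx):
    for scale in idx:
        process(depth)
        idx += scale % 21
    if depth > speed and speed < 20 and (20 <= 10):
        idx = idx + 1
    if idx > idx and idx > scale and (scale < 23):
        depth += 8
    speed -= val
    idx -= depth[scale]
    return depth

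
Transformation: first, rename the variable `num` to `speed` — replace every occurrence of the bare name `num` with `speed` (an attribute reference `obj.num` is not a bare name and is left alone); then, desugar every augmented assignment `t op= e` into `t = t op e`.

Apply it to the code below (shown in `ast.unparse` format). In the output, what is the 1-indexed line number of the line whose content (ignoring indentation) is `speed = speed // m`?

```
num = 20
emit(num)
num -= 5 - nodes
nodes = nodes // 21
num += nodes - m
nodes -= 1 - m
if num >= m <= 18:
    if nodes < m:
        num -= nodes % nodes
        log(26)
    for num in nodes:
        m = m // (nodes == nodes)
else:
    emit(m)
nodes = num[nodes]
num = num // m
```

Transformed code:
speed = 20
emit(speed)
speed = speed - (5 - nodes)
nodes = nodes // 21
speed = speed + (nodes - m)
nodes = nodes - (1 - m)
if speed >= m <= 18:
    if nodes < m:
        speed = speed - nodes % nodes
        log(26)
    for speed in nodes:
        m = m // (nodes == nodes)
else:
    emit(m)
nodes = speed[nodes]
speed = speed // m

16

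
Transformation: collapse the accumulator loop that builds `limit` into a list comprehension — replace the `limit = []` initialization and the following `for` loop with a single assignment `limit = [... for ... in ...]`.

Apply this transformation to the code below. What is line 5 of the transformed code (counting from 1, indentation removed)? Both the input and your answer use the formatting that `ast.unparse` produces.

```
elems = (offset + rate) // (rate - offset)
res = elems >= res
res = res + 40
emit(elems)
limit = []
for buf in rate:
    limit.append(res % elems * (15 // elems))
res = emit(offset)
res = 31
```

limit = [res % elems * (15 // elems) for buf in rate]

Transformed code:
elems = (offset + rate) // (rate - offset)
res = elems >= res
res = res + 40
emit(elems)
limit = [res % elems * (15 // elems) for buf in rate]
res = emit(offset)
res = 31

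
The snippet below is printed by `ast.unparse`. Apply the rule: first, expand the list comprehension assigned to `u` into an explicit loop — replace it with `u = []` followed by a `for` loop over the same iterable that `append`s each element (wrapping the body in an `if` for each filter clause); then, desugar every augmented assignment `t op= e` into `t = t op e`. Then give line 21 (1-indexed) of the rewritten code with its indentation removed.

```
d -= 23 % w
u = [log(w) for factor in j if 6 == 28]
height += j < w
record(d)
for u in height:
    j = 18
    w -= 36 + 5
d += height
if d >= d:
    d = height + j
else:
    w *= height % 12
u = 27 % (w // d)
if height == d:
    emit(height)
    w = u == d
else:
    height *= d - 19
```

Transformed code:
d = d - 23 % w
u = []
for factor in j:
    if 6 == 28:
        u.append(log(w))
height = height + (j < w)
record(d)
for u in height:
    j = 18
    w = w - (36 + 5)
d = d + height
if d >= d:
    d = height + j
else:
    w = w * (height % 12)
u = 27 % (w // d)
if height == d:
    emit(height)
    w = u == d
else:
    height = height * (d - 19)

height = height * (d - 19)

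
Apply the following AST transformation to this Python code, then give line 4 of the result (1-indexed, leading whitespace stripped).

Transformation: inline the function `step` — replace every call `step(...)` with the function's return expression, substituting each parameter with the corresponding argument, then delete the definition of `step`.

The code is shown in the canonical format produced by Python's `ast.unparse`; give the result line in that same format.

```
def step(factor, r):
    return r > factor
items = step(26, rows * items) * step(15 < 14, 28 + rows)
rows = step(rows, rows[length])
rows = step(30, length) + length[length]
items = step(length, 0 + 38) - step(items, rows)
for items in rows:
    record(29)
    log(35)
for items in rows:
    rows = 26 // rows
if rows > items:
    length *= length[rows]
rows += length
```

items = (0 + 38 > length) - (rows > items)

Transformed code:
items = (rows * items > 26) * (28 + rows > (15 < 14))
rows = rows[length] > rows
rows = (length > 30) + length[length]
items = (0 + 38 > length) - (rows > items)
for items in rows:
    record(29)
    log(35)
for items in rows:
    rows = 26 // rows
if rows > items:
    length *= length[rows]
rows += length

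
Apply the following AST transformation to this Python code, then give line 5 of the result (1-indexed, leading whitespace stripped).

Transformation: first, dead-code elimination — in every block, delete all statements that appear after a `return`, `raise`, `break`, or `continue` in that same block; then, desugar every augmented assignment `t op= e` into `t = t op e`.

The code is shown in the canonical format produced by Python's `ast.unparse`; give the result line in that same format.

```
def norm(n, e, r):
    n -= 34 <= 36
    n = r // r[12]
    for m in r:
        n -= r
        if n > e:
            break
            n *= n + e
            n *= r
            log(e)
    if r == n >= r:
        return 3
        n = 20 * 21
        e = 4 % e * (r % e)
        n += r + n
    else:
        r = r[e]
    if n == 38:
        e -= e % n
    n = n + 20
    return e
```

n = n - r

Transformed code:
def norm(n, e, r):
    n = n - (34 <= 36)
    n = r // r[12]
    for m in r:
        n = n - r
        if n > e:
            break
    if r == n >= r:
        return 3
    else:
        r = r[e]
    if n == 38:
        e = e - e % n
    n = n + 20
    return e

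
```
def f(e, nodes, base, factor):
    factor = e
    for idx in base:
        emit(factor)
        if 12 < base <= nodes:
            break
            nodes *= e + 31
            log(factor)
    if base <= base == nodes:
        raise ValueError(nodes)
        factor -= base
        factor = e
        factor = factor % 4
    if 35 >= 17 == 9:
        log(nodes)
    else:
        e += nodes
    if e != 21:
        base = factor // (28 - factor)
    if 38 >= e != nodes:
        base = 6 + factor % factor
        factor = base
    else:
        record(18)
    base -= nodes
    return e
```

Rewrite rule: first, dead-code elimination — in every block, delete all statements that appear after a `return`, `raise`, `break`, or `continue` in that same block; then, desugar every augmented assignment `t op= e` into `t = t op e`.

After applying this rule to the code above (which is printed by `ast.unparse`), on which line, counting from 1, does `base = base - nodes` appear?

Transformed code:
def f(e, nodes, base, factor):
    factor = e
    for idx in base:
        emit(factor)
        if 12 < base <= nodes:
            break
    if base <= base == nodes:
        raise ValueError(nodes)
    if 35 >= 17 == 9:
        log(nodes)
    else:
        e = e + nodes
    if e != 21:
        base = factor // (28 - factor)
    if 38 >= e != nodes:
        base = 6 + factor % factor
        factor = base
    else:
        record(18)
    base = base - nodes
    return e

20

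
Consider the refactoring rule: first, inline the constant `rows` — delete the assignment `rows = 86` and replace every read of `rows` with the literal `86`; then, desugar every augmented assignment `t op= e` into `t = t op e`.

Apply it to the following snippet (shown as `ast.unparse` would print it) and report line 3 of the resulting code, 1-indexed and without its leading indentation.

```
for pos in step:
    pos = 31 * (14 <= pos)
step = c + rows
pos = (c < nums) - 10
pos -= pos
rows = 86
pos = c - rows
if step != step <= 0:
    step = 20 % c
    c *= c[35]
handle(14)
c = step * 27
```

step = c + 86

Transformed code:
for pos in step:
    pos = 31 * (14 <= pos)
step = c + 86
pos = (c < nums) - 10
pos = pos - pos
pos = c - 86
if step != step <= 0:
    step = 20 % c
    c = c * c[35]
handle(14)
c = step * 27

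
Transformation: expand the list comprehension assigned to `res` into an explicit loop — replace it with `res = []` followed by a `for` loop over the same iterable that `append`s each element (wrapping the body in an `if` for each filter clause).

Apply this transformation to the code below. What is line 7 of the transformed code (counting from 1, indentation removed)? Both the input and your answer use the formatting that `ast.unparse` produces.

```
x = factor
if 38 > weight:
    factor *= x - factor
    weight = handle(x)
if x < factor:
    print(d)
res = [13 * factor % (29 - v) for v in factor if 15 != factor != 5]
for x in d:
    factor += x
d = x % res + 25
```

Transformed code:
x = factor
if 38 > weight:
    factor *= x - factor
    weight = handle(x)
if x < factor:
    print(d)
res = []
for v in factor:
    if 15 != factor != 5:
        res.append(13 * factor % (29 - v))
for x in d:
    factor += x
d = x % res + 25

res = []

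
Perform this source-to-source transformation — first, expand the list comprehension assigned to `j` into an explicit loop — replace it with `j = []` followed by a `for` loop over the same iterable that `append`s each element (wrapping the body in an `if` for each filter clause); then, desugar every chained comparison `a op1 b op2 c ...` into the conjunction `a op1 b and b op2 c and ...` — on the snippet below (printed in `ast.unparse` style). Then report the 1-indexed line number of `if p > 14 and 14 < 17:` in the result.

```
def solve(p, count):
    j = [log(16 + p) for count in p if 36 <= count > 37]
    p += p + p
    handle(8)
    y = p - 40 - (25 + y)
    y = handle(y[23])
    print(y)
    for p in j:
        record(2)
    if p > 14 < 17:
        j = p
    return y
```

Transformed code:
def solve(p, count):
    j = []
    for count in p:
        if 36 <= count and count > 37:
            j.append(log(16 + p))
    p += p + p
    handle(8)
    y = p - 40 - (25 + y)
    y = handle(y[23])
    print(y)
    for p in j:
        record(2)
    if p > 14 and 14 < 17:
        j = p
    return y

13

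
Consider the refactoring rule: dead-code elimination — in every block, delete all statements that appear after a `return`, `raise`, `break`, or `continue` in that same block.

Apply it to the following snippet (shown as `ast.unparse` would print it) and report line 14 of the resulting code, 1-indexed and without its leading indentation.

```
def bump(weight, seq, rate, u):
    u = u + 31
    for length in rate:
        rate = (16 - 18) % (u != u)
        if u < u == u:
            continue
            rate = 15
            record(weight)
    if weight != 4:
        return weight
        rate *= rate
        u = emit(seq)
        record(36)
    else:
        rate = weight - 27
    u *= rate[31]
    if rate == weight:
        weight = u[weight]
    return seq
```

Transformed code:
def bump(weight, seq, rate, u):
    u = u + 31
    for length in rate:
        rate = (16 - 18) % (u != u)
        if u < u == u:
            continue
    if weight != 4:
        return weight
    else:
        rate = weight - 27
    u *= rate[31]
    if rate == weight:
        weight = u[weight]
    return seq

return seq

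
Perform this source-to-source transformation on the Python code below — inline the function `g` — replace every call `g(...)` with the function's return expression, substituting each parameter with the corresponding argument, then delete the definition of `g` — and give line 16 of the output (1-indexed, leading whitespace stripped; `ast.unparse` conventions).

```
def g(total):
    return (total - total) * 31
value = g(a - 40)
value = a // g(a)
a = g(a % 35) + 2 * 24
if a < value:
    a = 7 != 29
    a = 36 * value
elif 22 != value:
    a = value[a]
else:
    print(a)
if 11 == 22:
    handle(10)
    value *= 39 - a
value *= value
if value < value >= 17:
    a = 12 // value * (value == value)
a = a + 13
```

a = 12 // value * (value == value)

Transformed code:
value = (a - 40 - (a - 40)) * 31
value = a // ((a - a) * 31)
a = (a % 35 - a % 35) * 31 + 2 * 24
if a < value:
    a = 7 != 29
    a = 36 * value
elif 22 != value:
    a = value[a]
else:
    print(a)
if 11 == 22:
    handle(10)
    value *= 39 - a
value *= value
if value < value >= 17:
    a = 12 // value * (value == value)
a = a + 13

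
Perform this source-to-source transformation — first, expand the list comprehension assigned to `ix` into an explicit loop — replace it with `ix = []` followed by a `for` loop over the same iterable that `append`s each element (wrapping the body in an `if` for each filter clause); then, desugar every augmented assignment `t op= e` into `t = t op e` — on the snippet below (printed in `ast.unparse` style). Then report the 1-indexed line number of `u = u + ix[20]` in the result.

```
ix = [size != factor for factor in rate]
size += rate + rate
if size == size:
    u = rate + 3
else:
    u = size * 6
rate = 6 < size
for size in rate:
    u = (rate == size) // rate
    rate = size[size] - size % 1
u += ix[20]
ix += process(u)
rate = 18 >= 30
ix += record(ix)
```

13

Transformed code:
ix = []
for factor in rate:
    ix.append(size != factor)
size = size + (rate + rate)
if size == size:
    u = rate + 3
else:
    u = size * 6
rate = 6 < size
for size in rate:
    u = (rate == size) // rate
    rate = size[size] - size % 1
u = u + ix[20]
ix = ix + process(u)
rate = 18 >= 30
ix = ix + record(ix)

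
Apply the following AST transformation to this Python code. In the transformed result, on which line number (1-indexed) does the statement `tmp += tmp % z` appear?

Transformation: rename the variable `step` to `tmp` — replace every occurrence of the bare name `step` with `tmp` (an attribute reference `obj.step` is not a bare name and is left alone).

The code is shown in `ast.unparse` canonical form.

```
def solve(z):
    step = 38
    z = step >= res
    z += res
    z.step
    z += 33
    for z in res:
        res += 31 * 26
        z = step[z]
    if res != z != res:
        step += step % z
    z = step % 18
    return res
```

11

Transformed code:
def solve(z):
    tmp = 38
    z = tmp >= res
    z += res
    z.step
    z += 33
    for z in res:
        res += 31 * 26
        z = tmp[z]
    if res != z != res:
        tmp += tmp % z
    z = tmp % 18
    return res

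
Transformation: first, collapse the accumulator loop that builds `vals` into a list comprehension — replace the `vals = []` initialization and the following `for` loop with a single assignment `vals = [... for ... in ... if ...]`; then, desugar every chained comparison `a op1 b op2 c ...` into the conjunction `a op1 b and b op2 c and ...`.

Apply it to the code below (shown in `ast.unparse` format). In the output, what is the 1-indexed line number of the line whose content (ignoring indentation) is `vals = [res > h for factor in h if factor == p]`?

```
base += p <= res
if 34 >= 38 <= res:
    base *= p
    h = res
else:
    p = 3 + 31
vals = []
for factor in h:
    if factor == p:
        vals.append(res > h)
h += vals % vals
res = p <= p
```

Transformed code:
base += p <= res
if 34 >= 38 and 38 <= res:
    base *= p
    h = res
else:
    p = 3 + 31
vals = [res > h for factor in h if factor == p]
h += vals % vals
res = p <= p

7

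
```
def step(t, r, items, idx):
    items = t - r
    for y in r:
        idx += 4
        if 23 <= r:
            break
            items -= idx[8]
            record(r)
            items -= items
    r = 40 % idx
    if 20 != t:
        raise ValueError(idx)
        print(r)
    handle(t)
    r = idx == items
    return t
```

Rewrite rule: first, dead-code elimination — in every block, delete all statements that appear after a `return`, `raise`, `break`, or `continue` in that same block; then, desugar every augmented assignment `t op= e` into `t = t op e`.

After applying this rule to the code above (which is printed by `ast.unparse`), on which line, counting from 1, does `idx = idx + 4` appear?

4

Transformed code:
def step(t, r, items, idx):
    items = t - r
    for y in r:
        idx = idx + 4
        if 23 <= r:
            break
    r = 40 % idx
    if 20 != t:
        raise ValueError(idx)
    handle(t)
    r = idx == items
    return t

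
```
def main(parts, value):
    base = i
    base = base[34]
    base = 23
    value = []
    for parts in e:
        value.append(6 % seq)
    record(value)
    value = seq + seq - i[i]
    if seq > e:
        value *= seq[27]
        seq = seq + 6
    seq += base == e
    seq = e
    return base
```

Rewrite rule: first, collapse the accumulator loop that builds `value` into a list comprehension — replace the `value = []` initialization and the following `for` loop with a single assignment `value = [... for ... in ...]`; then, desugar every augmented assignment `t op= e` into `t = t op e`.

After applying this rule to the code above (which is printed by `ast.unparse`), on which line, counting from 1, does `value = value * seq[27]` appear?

Transformed code:
def main(parts, value):
    base = i
    base = base[34]
    base = 23
    value = [6 % seq for parts in e]
    record(value)
    value = seq + seq - i[i]
    if seq > e:
        value = value * seq[27]
        seq = seq + 6
    seq = seq + (base == e)
    seq = e
    return base

9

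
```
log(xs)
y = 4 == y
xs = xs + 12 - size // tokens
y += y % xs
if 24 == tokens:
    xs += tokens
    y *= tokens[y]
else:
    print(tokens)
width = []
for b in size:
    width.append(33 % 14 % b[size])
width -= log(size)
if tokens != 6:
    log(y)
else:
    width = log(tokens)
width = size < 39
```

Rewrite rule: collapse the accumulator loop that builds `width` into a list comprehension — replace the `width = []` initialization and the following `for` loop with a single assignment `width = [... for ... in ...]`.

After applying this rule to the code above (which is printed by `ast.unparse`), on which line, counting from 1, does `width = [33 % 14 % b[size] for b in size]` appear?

Transformed code:
log(xs)
y = 4 == y
xs = xs + 12 - size // tokens
y += y % xs
if 24 == tokens:
    xs += tokens
    y *= tokens[y]
else:
    print(tokens)
width = [33 % 14 % b[size] for b in size]
width -= log(size)
if tokens != 6:
    log(y)
else:
    width = log(tokens)
width = size < 39

10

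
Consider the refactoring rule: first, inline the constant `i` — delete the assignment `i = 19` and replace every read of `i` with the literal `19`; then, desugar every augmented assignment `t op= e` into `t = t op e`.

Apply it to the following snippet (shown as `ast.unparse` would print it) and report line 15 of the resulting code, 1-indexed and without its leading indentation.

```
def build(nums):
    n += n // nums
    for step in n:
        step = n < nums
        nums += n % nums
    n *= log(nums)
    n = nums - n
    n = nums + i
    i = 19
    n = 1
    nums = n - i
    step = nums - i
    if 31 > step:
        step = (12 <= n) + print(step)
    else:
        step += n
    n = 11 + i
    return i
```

Transformed code:
def build(nums):
    n = n + n // nums
    for step in n:
        step = n < nums
        nums = nums + n % nums
    n = n * log(nums)
    n = nums - n
    n = nums + 19
    n = 1
    nums = n - 19
    step = nums - 19
    if 31 > step:
        step = (12 <= n) + print(step)
    else:
        step = step + n
    n = 11 + 19
    return 19

step = step + n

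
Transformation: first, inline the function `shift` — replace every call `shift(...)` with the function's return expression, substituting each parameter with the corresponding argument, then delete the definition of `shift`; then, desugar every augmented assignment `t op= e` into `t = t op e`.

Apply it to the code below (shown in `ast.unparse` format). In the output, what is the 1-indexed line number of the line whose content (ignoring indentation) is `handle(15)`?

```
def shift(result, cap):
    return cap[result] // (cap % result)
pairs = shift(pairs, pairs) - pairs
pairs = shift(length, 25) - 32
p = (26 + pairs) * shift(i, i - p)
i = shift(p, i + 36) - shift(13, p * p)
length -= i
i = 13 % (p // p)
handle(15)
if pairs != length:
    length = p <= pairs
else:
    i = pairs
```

Transformed code:
pairs = pairs[pairs] // (pairs % pairs) - pairs
pairs = 25[length] // (25 % length) - 32
p = (26 + pairs) * ((i - p)[i] // ((i - p) % i))
i = (i + 36)[p] // ((i + 36) % p) - (p * p)[13] // (p * p % 13)
length = length - i
i = 13 % (p // p)
handle(15)
if pairs != length:
    length = p <= pairs
else:
    i = pairs

7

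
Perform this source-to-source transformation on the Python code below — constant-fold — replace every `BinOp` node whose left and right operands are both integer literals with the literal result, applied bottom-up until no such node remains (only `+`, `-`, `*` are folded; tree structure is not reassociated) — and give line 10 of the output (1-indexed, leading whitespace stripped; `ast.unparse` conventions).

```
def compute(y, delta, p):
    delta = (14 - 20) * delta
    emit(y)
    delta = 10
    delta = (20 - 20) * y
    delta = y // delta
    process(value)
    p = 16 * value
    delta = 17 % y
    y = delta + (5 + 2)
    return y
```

y = delta + 7

Transformed code:
def compute(y, delta, p):
    delta = -6 * delta
    emit(y)
    delta = 10
    delta = 0 * y
    delta = y // delta
    process(value)
    p = 16 * value
    delta = 17 % y
    y = delta + 7
    return y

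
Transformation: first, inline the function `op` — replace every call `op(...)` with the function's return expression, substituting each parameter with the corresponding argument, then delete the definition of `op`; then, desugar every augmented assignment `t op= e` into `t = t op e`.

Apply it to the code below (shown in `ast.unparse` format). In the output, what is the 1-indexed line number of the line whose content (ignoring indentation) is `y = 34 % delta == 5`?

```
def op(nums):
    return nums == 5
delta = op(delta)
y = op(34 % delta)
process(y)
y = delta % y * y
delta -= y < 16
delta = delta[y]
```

Transformed code:
delta = delta == 5
y = 34 % delta == 5
process(y)
y = delta % y * y
delta = delta - (y < 16)
delta = delta[y]

2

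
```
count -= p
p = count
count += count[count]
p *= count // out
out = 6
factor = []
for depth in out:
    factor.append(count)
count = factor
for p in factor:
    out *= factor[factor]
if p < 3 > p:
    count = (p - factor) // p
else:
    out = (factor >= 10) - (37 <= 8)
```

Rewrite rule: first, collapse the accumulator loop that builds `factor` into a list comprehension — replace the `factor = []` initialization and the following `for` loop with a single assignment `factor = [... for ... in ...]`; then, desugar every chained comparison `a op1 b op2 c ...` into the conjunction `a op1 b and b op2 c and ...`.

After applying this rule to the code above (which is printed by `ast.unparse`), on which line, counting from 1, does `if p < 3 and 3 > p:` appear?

Transformed code:
count -= p
p = count
count += count[count]
p *= count // out
out = 6
factor = [count for depth in out]
count = factor
for p in factor:
    out *= factor[factor]
if p < 3 and 3 > p:
    count = (p - factor) // p
else:
    out = (factor >= 10) - (37 <= 8)

10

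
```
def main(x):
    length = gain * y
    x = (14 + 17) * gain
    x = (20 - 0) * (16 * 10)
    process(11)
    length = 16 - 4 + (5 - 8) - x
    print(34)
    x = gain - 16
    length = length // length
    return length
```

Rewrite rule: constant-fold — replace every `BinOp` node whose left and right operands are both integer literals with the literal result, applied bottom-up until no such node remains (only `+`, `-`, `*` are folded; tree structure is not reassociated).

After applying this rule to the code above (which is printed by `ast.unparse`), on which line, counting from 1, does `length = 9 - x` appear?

6

Transformed code:
def main(x):
    length = gain * y
    x = 31 * gain
    x = 3200
    process(11)
    length = 9 - x
    print(34)
    x = gain - 16
    length = length // length
    return length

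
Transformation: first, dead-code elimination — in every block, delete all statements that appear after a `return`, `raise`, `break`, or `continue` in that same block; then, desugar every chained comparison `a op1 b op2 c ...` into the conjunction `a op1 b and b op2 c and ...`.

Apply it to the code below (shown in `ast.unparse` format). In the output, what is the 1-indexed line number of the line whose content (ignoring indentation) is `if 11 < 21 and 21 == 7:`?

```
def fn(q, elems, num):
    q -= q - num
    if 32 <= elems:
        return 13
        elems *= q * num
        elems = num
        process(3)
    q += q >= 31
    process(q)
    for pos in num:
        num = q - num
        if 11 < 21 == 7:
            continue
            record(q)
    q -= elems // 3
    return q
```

Transformed code:
def fn(q, elems, num):
    q -= q - num
    if 32 <= elems:
        return 13
    q += q >= 31
    process(q)
    for pos in num:
        num = q - num
        if 11 < 21 and 21 == 7:
            continue
    q -= elems // 3
    return q

9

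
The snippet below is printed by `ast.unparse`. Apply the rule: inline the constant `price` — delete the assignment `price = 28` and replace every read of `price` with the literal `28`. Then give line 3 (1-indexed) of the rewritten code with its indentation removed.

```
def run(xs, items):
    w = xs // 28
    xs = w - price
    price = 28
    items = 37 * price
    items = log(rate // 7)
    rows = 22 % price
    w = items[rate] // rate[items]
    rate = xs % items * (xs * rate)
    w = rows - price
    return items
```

Transformed code:
def run(xs, items):
    w = xs // 28
    xs = w - 28
    items = 37 * 28
    items = log(rate // 7)
    rows = 22 % 28
    w = items[rate] // rate[items]
    rate = xs % items * (xs * rate)
    w = rows - 28
    return items

xs = w - 28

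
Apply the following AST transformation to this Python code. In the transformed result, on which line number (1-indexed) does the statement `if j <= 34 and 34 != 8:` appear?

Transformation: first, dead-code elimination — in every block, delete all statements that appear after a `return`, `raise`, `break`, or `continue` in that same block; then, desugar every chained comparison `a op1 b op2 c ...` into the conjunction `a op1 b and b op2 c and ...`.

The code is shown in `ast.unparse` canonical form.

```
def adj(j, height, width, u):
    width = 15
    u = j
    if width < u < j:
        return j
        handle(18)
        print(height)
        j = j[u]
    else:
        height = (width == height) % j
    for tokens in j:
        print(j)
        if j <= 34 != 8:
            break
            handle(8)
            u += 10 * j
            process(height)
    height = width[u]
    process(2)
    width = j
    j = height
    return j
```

Transformed code:
def adj(j, height, width, u):
    width = 15
    u = j
    if width < u and u < j:
        return j
    else:
        height = (width == height) % j
    for tokens in j:
        print(j)
        if j <= 34 and 34 != 8:
            break
    height = width[u]
    process(2)
    width = j
    j = height
    return j

10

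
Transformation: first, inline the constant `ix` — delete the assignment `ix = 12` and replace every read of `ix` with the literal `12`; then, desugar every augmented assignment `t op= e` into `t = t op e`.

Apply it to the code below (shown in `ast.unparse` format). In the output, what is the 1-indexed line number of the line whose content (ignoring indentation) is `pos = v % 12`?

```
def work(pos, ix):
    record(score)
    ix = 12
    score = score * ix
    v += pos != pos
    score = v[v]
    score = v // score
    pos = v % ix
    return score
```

Transformed code:
def work(pos, ix):
    record(score)
    score = score * 12
    v = v + (pos != pos)
    score = v[v]
    score = v // score
    pos = v % 12
    return score

7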